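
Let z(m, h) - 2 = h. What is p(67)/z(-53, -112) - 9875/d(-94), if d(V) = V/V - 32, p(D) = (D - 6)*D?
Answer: 959553/3410 ≈ 281.39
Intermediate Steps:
z(m, h) = 2 + h
p(D) = D*(-6 + D) (p(D) = (-6 + D)*D = D*(-6 + D))
d(V) = -31 (d(V) = 1 - 32 = -31)
p(67)/z(-53, -112) - 9875/d(-94) = (67*(-6 + 67))/(2 - 112) - 9875/(-31) = (67*61)/(-110) - 9875*(-1/31) = 4087*(-1/110) + 9875/31 = -4087/110 + 9875/31 = 959553/3410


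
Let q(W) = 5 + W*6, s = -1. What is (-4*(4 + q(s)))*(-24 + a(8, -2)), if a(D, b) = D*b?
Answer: 480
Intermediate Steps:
q(W) = 5 + 6*W
(-4*(4 + q(s)))*(-24 + a(8, -2)) = (-4*(4 + (5 + 6*(-1))))*(-24 + 8*(-2)) = (-4*(4 + (5 - 6)))*(-24 - 16) = -4*(4 - 1)*(-40) = -4*3*(-40) = -12*(-40) = 480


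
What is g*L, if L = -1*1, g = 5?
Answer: -5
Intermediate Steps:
L = -1
g*L = 5*(-1) = -5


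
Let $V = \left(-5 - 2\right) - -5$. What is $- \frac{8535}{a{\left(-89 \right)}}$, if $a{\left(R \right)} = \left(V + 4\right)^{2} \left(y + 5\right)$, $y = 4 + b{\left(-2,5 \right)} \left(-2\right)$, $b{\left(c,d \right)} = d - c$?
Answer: $\frac{1707}{4} \approx 426.75$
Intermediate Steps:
$V = -2$ ($V = \left(-5 - 2\right) + 5 = -7 + 5 = -2$)
$y = -10$ ($y = 4 + \left(5 - -2\right) \left(-2\right) = 4 + \left(5 + 2\right) \left(-2\right) = 4 + 7 \left(-2\right) = 4 - 14 = -10$)
$a{\left(R \right)} = -20$ ($a{\left(R \right)} = \left(-2 + 4\right)^{2} \left(-10 + 5\right) = 2^{2} \left(-5\right) = 4 \left(-5\right) = -20$)
$- \frac{8535}{a{\left(-89 \right)}} = - \frac{8535}{-20} = \left(-8535\right) \left(- \frac{1}{20}\right) = \frac{1707}{4}$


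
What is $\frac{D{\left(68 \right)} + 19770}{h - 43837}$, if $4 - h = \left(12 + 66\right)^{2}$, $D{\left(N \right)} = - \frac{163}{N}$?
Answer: $- \frac{1344197}{3394356} \approx -0.39601$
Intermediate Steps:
$h = -6080$ ($h = 4 - \left(12 + 66\right)^{2} = 4 - 78^{2} = 4 - 6084 = -6080$)
$\frac{D{\left(68 \right)} + 19770}{h - 43837} = \frac{- \frac{163}{68} + 19770}{-6080 - 43837} = \frac{\left(-163\right) \frac{1}{68} + 19770}{-49917} = \left(- \frac{163}{68} + 19770\right) \left(- \frac{1}{49917}\right) = \frac{1344197}{68} \left(- \frac{1}{49917}\right) = - \frac{1344197}{3394356}$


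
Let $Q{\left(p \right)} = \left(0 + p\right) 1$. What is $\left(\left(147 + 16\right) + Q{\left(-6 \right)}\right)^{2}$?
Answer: $24649$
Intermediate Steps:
$Q{\left(p \right)} = p$ ($Q{\left(p \right)} = p 1 = p$)
$\left(\left(147 + 16\right) + Q{\left(-6 \right)}\right)^{2} = \left(\left(147 + 16\right) - 6\right)^{2} = \left(163 - 6\right)^{2} = 157^{2} = 24649$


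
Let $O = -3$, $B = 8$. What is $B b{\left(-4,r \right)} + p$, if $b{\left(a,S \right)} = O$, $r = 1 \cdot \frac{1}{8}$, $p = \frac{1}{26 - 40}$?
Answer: $- \frac{337}{14} \approx -24.071$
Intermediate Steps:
$p = - \frac{1}{14}$ ($p = \frac{1}{-14} = - \frac{1}{14} \approx -0.071429$)
$r = \frac{1}{8}$ ($r = 1 \cdot \frac{1}{8} = \frac{1}{8} \approx 0.125$)
$b{\left(a,S \right)} = -3$
$B b{\left(-4,r \right)} + p = 8 \left(-3\right) - \frac{1}{14} = -24 - \frac{1}{14} = - \frac{337}{14}$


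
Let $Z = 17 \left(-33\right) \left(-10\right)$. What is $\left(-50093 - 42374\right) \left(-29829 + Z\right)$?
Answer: $2239458273$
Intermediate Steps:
$Z = 5610$ ($Z = \left(-561\right) \left(-10\right) = 5610$)
$\left(-50093 - 42374\right) \left(-29829 + Z\right) = \left(-50093 - 42374\right) \left(-29829 + 5610\right) = \left(-92467\right) \left(-24219\right) = 2239458273$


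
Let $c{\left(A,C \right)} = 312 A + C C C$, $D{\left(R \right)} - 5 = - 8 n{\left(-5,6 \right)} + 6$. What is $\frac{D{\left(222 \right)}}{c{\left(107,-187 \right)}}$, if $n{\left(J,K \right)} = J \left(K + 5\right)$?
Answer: $- \frac{451}{6505819} \approx -6.9323 \cdot 10^{-5}$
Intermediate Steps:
$n{\left(J,K \right)} = J \left(5 + K\right)$
$D{\left(R \right)} = 451$ ($D{\left(R \right)} = 5 - \left(-6 + 8 \left(- 5 \left(5 + 6\right)\right)\right) = 5 - \left(-6 + 8 \left(\left(-5\right) 11\right)\right) = 5 + \left(\left(-8\right) \left(-55\right) + 6\right) = 5 + \left(440 + 6\right) = 5 + 446 = 451$)
$c{\left(A,C \right)} = C^{3} + 312 A$ ($c{\left(A,C \right)} = 312 A + C^{2} C = 312 A + C^{3} = C^{3} + 312 A$)
$\frac{D{\left(222 \right)}}{c{\left(107,-187 \right)}} = \frac{451}{\left(-187\right)^{3} + 312 \cdot 107} = \frac{451}{-6539203 + 33384} = \frac{451}{-6505819} = 451 \left(- \frac{1}{6505819}\right) = - \frac{451}{6505819}$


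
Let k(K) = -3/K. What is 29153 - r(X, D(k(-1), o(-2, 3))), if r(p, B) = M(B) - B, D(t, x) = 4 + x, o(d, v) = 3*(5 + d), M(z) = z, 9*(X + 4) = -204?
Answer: 29153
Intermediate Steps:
X = -80/3 (X = -4 + (1/9)*(-204) = -4 - 68/3 = -80/3 ≈ -26.667)
o(d, v) = 15 + 3*d
r(p, B) = 0 (r(p, B) = B - B = 0)
29153 - r(X, D(k(-1), o(-2, 3))) = 29153 - 1*0 = 29153 + 0 = 29153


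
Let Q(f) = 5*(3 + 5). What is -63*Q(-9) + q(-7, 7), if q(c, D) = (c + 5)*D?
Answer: -2534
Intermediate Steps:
q(c, D) = D*(5 + c) (q(c, D) = (5 + c)*D = D*(5 + c))
Q(f) = 40 (Q(f) = 5*8 = 40)
-63*Q(-9) + q(-7, 7) = -63*40 + 7*(5 - 7) = -2520 + 7*(-2) = -2520 - 14 = -2534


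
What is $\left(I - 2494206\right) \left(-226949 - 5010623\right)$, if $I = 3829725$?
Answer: $-6994876919868$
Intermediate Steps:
$\left(I - 2494206\right) \left(-226949 - 5010623\right) = \left(3829725 - 2494206\right) \left(-226949 - 5010623\right) = 1335519 \left(-5237572\right) = -6994876919868$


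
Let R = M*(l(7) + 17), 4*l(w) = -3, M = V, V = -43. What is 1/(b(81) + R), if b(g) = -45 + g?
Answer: -4/2651 ≈ -0.0015089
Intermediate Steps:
M = -43
l(w) = -3/4 (l(w) = (1/4)*(-3) = -3/4)
R = -2795/4 (R = -43*(-3/4 + 17) = -43*65/4 = -2795/4 ≈ -698.75)
1/(b(81) + R) = 1/((-45 + 81) - 2795/4) = 1/(36 - 2795/4) = 1/(-2651/4) = -4/2651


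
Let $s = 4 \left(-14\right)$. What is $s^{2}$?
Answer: $3136$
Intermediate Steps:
$s = -56$
$s^{2} = \left(-56\right)^{2} = 3136$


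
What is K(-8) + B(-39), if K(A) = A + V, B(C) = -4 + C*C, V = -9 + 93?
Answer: 1593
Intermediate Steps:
V = 84
B(C) = -4 + C**2
K(A) = 84 + A (K(A) = A + 84 = 84 + A)
K(-8) + B(-39) = (84 - 8) + (-4 + (-39)**2) = 76 + (-4 + 1521) = 76 + 1517 = 1593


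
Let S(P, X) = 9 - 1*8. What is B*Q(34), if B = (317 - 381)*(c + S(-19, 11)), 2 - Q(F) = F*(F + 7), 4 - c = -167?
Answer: 15323136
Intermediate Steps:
c = 171 (c = 4 - 1*(-167) = 4 + 167 = 171)
Q(F) = 2 - F*(7 + F) (Q(F) = 2 - F*(F + 7) = 2 - F*(7 + F))
S(P, X) = 1 (S(P, X) = 9 - 8 = 1)
B = -11008 (B = (317 - 381)*(171 + 1) = -64*172 = -11008)
B*Q(34) = -11008*(2 - 1*34² - 7*34) = -11008*(2 - 1*1156 - 238) = -11008*(2 - 1156 - 238) = -11008*(-1392) = 15323136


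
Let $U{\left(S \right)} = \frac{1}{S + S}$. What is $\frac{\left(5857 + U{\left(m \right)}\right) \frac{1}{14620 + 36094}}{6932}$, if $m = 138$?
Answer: $\frac{1616533}{97027647648} \approx 1.6661 \cdot 10^{-5}$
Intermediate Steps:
$U{\left(S \right)} = \frac{1}{2 S}$
$\frac{\left(5857 + U{\left(m \right)}\right) \frac{1}{14620 + 36094}}{6932} = \frac{\left(5857 + \frac{1}{2 \cdot 138}\right) \frac{1}{14620 + 36094}}{6932} = \frac{5857 + \frac{1}{2} \cdot \frac{1}{138}}{50714} \cdot \frac{1}{6932} = \left(5857 + \frac{1}{276}\right) \frac{1}{50714} \cdot \frac{1}{6932} = \frac{1616533}{276} \cdot \frac{1}{50714} \cdot \frac{1}{6932} = \frac{1616533}{13997064} \cdot \frac{1}{6932} = \frac{1616533}{97027647648}$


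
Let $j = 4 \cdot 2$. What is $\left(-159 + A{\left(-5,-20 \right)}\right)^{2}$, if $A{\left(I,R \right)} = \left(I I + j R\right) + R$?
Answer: $98596$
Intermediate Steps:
$j = 8$
$A{\left(I,R \right)} = I^{2} + 9 R$ ($A{\left(I,R \right)} = \left(I I + 8 R\right) + R = \left(I^{2} + 8 R\right) + R = I^{2} + 9 R$)
$\left(-159 + A{\left(-5,-20 \right)}\right)^{2} = \left(-159 + \left(\left(-5\right)^{2} + 9 \left(-20\right)\right)\right)^{2} = \left(-159 + \left(25 - 180\right)\right)^{2} = \left(-159 - 155\right)^{2} = \left(-314\right)^{2} = 98596$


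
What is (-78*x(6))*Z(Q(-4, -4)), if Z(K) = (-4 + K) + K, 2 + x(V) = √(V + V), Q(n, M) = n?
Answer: -1872 + 1872*√3 ≈ 1370.4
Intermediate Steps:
x(V) = -2 + √2*√V (x(V) = -2 + √(V + V) = -2 + √(2*V) = -2 + √2*√V)
Z(K) = -4 + 2*K
(-78*x(6))*Z(Q(-4, -4)) = (-78*(-2 + √2*√6))*(-4 + 2*(-4)) = (-78*(-2 + 2*√3))*(-4 - 8) = (156 - 156*√3)*(-12) = -1872 + 1872*√3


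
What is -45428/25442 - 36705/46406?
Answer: -1520990189/590330726 ≈ -2.5765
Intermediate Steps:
-45428/25442 - 36705/46406 = -45428*1/25442 - 36705*1/46406 = -22714/12721 - 36705/46406 = -1520990189/590330726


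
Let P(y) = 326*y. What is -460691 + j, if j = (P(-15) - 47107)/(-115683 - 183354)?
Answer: -137763602570/299037 ≈ -4.6069e+5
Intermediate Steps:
j = 51997/299037 (j = (326*(-15) - 47107)/(-115683 - 183354) = (-4890 - 47107)/(-299037) = -51997*(-1/299037) = 51997/299037 ≈ 0.17388)
-460691 + j = -460691 + 51997/299037 = -137763602570/299037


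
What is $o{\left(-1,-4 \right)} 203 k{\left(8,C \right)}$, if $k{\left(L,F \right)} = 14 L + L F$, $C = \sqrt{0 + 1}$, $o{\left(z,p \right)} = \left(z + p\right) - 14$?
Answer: $-462840$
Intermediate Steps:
$o{\left(z,p \right)} = -14 + p + z$ ($o{\left(z,p \right)} = \left(p + z\right) - 14 = -14 + p + z$)
$C = 1$ ($C = \sqrt{1} = 1$)
$k{\left(L,F \right)} = 14 L + F L$
$o{\left(-1,-4 \right)} 203 k{\left(8,C \right)} = \left(-14 - 4 - 1\right) 203 \cdot 8 \left(14 + 1\right) = \left(-19\right) 203 \cdot 8 \cdot 15 = \left(-3857\right) 120 = -462840$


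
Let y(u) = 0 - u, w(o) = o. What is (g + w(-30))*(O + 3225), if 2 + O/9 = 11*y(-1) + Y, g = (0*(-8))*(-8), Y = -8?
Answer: -97020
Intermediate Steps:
g = 0 (g = 0*(-8) = 0)
y(u) = -u
O = 9 (O = -18 + 9*(11*(-1*(-1)) - 8) = -18 + 9*(11*1 - 8) = -18 + 9*(11 - 8) = -18 + 9*3 = -18 + 27 = 9)
(g + w(-30))*(O + 3225) = (0 - 30)*(9 + 3225) = -30*3234 = -97020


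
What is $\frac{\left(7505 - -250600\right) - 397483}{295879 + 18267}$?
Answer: $- \frac{69689}{157073} \approx -0.44367$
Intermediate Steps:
$\frac{\left(7505 - -250600\right) - 397483}{295879 + 18267} = \frac{\left(7505 + 250600\right) - 397483}{314146} = \left(258105 - 397483\right) \frac{1}{314146} = \left(-139378\right) \frac{1}{314146} = - \frac{69689}{157073}$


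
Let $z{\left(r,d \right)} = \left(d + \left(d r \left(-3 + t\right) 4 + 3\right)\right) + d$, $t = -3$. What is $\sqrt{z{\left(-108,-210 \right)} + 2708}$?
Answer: $i \sqrt{542029} \approx 736.23 i$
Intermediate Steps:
$z{\left(r,d \right)} = 3 + 2 d - 24 d r$ ($z{\left(r,d \right)} = \left(d + \left(d r \left(-3 - 3\right) 4 + 3\right)\right) + d = \left(d + \left(d r \left(-6\right) 4 + 3\right)\right) + d = \left(d + \left(- 6 d r 4 + 3\right)\right) + d = \left(d - \left(-3 + 24 d r\right)\right) + d = \left(3 + d - 24 d r\right) + d = 3 + 2 d - 24 d r$)
$\sqrt{z{\left(-108,-210 \right)} + 2708} = \sqrt{\left(3 + 2 \left(-210\right) - \left(-5040\right) \left(-108\right)\right) + 2708} = \sqrt{\left(3 - 420 - 544320\right) + 2708} = \sqrt{-544737 + 2708} = \sqrt{-542029} = i \sqrt{542029}$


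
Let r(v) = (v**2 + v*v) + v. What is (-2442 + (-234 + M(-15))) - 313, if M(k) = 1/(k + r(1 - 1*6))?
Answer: -89669/30 ≈ -2989.0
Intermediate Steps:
r(v) = v + 2*v**2 (r(v) = (v**2 + v**2) + v = 2*v**2 + v = v + 2*v**2)
M(k) = 1/(45 + k) (M(k) = 1/(k + (1 - 1*6)*(1 + 2*(1 - 1*6))) = 1/(k + (1 - 6)*(1 + 2*(1 - 6))) = 1/(k - 5*(1 + 2*(-5))) = 1/(k - 5*(1 - 10)) = 1/(k - 5*(-9)) = 1/(k + 45) = 1/(45 + k))
(-2442 + (-234 + M(-15))) - 313 = (-2442 + (-234 + 1/(45 - 15))) - 313 = (-2442 + (-234 + 1/30)) - 313 = (-2442 - 7019/30) - 313 = -80279/30 - 313 = -89669/30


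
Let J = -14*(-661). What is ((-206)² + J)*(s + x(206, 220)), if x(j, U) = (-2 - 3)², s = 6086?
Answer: 315877590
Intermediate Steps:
J = 9254
x(j, U) = 25 (x(j, U) = (-5)² = 25)
((-206)² + J)*(s + x(206, 220)) = ((-206)² + 9254)*(6086 + 25) = (42436 + 9254)*6111 = 51690*6111 = 315877590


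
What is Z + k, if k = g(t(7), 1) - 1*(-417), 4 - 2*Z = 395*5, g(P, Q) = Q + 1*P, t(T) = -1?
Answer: -1137/2 ≈ -568.50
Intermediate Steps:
g(P, Q) = P + Q (g(P, Q) = Q + P = P + Q)
Z = -1971/2 (Z = 2 - 395*5/2 = 2 - ½*1975 = 2 - 1975/2 = -1971/2 ≈ -985.50)
k = 417 (k = (-1 + 1) - 1*(-417) = 0 + 417 = 417)
Z + k = -1971/2 + 417 = -1137/2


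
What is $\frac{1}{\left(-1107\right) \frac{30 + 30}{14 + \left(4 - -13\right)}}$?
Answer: $- \frac{31}{66420} \approx -0.00046673$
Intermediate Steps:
$\frac{1}{\left(-1107\right) \frac{30 + 30}{14 + \left(4 - -13\right)}} = \frac{1}{\left(-1107\right) \frac{60}{14 + \left(4 + 13\right)}} = \frac{1}{\left(-1107\right) \frac{60}{14 + 17}} = \frac{1}{\left(-1107\right) \frac{60}{31}} = \frac{1}{- \frac{66420}{31}} = - \frac{31}{66420}$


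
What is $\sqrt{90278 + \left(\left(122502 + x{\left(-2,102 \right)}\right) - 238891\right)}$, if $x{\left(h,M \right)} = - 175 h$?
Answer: $i \sqrt{25761} \approx 160.5 i$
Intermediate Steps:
$\sqrt{90278 + \left(\left(122502 + x{\left(-2,102 \right)}\right) - 238891\right)} = \sqrt{90278 + \left(\left(122502 - -350\right) - 238891\right)} = \sqrt{90278 + \left(\left(122502 + 350\right) - 238891\right)} = \sqrt{90278 + \left(122852 - 238891\right)} = \sqrt{90278 - 116039} = \sqrt{-25761} = i \sqrt{25761}$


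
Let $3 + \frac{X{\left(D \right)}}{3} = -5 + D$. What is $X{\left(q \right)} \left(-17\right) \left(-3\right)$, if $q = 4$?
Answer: $-612$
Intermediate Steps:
$X{\left(D \right)} = -24 + 3 D$ ($X{\left(D \right)} = -9 + 3 \left(-5 + D\right) = -9 + \left(-15 + 3 D\right) = -24 + 3 D$)
$X{\left(q \right)} \left(-17\right) \left(-3\right) = \left(-24 + 3 \cdot 4\right) \left(-17\right) \left(-3\right) = \left(-24 + 12\right) \left(-17\right) \left(-3\right) = \left(-12\right) \left(-17\right) \left(-3\right) = 204 \left(-3\right) = -612$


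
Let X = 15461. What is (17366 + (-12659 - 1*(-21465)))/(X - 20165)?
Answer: -2181/392 ≈ -5.5638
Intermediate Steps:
(17366 + (-12659 - 1*(-21465)))/(X - 20165) = (17366 + (-12659 - 1*(-21465)))/(15461 - 20165) = (17366 + (-12659 + 21465))/(-4704) = (17366 + 8806)*(-1/4704) = 26172*(-1/4704) = -2181/392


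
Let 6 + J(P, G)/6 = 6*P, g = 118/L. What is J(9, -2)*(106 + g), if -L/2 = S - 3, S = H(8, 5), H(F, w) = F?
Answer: 135648/5 ≈ 27130.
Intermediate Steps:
S = 8
L = -10 (L = -2*(8 - 3) = -2*5 = -10)
g = -59/5 (g = 118/(-10) = 118*(-1/10) = -59/5 ≈ -11.800)
J(P, G) = -36 + 36*P (J(P, G) = -36 + 6*(6*P) = -36 + 36*P)
J(9, -2)*(106 + g) = (-36 + 36*9)*(106 - 59/5) = (-36 + 324)*(471/5) = 288*(471/5) = 135648/5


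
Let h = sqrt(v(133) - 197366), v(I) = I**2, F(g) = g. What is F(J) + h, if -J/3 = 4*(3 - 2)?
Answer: -12 + I*sqrt(179677) ≈ -12.0 + 423.88*I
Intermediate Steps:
J = -12 (J = -12*(3 - 2) = -12 ≈ -12.000)
h = I*sqrt(179677) (h = sqrt(133**2 - 197366) = sqrt(17689 - 197366) = sqrt(-179677) = I*sqrt(179677) ≈ 423.88*I)
F(J) + h = -12 + I*sqrt(179677)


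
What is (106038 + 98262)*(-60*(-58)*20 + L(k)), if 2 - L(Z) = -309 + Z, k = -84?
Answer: 14299978500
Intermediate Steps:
L(Z) = 311 - Z (L(Z) = 2 - (-309 + Z) = 2 + (309 - Z) = 311 - Z)
(106038 + 98262)*(-60*(-58)*20 + L(k)) = (106038 + 98262)*(-60*(-58)*20 + (311 - 1*(-84))) = 204300*(3480*20 + (311 + 84)) = 204300*(69600 + 395) = 204300*69995 = 14299978500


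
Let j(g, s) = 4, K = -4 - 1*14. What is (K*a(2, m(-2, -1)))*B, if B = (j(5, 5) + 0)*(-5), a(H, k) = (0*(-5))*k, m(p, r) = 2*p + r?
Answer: 0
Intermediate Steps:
m(p, r) = r + 2*p
a(H, k) = 0 (a(H, k) = 0*k = 0)
K = -18 (K = -4 - 14 = -18)
B = -20 (B = (4 + 0)*(-5) = 4*(-5) = -20)
(K*a(2, m(-2, -1)))*B = -18*0*(-20) = 0*(-20) = 0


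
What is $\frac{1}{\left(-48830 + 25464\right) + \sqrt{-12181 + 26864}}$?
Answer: $- \frac{23366}{545955273} - \frac{\sqrt{14683}}{545955273} \approx -4.302 \cdot 10^{-5}$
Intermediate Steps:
$\frac{1}{\left(-48830 + 25464\right) + \sqrt{-12181 + 26864}} = \frac{1}{-23366 + \sqrt{14683}}$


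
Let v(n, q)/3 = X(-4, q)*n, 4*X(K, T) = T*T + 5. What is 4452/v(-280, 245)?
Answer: -53/150075 ≈ -0.00035316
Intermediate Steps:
X(K, T) = 5/4 + T²/4 (X(K, T) = (T*T + 5)/4 = (T² + 5)/4 = (5 + T²)/4 = 5/4 + T²/4)
v(n, q) = 3*n*(5/4 + q²/4) (v(n, q) = 3*((5/4 + q²/4)*n) = 3*(n*(5/4 + q²/4)) = 3*n*(5/4 + q²/4))
4452/v(-280, 245) = 4452/(((¾)*(-280)*(5 + 245²))) = 4452/(((¾)*(-280)*(5 + 60025))) = 4452/(((¾)*(-280)*60030)) = 4452/(-12606300) = 4452*(-1/12606300) = -53/150075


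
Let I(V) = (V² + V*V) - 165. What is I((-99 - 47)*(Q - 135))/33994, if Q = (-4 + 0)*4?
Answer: 972052067/33994 ≈ 28595.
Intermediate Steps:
Q = -16 (Q = -4*4 = -16)
I(V) = -165 + 2*V² (I(V) = (V² + V²) - 165 = 2*V² - 165 = -165 + 2*V²)
I((-99 - 47)*(Q - 135))/33994 = (-165 + 2*((-99 - 47)*(-16 - 135))²)/33994 = (-165 + 2*(-146*(-151))²)*(1/33994) = (-165 + 2*22046²)*(1/33994) = (-165 + 2*486026116)*(1/33994) = (-165 + 972052232)*(1/33994) = 972052067*(1/33994) = 972052067/33994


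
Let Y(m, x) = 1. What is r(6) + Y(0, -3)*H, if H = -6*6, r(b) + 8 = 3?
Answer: -41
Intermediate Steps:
r(b) = -5 (r(b) = -8 + 3 = -5)
H = -36
r(6) + Y(0, -3)*H = -5 + 1*(-36) = -5 - 36 = -41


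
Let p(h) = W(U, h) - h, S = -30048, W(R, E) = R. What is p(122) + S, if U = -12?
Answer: -30182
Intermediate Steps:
p(h) = -12 - h
p(122) + S = (-12 - 1*122) - 30048 = (-12 - 122) - 30048 = -134 - 30048 = -30182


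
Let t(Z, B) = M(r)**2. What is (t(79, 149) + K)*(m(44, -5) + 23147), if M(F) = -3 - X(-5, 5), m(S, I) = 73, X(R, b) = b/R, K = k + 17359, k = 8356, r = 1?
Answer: 597195180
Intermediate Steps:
K = 25715 (K = 8356 + 17359 = 25715)
M(F) = -2 (M(F) = -3 - 5/(-5) = -3 - 5*(-1)/5 = -3 - 1*(-1) = -3 + 1 = -2)
t(Z, B) = 4 (t(Z, B) = (-2)**2 = 4)
(t(79, 149) + K)*(m(44, -5) + 23147) = (4 + 25715)*(73 + 23147) = 25719*23220 = 597195180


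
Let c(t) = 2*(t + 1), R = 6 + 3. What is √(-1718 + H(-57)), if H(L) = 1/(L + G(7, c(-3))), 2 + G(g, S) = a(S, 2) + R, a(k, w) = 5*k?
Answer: I*√8418270/70 ≈ 41.449*I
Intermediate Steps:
R = 9
c(t) = 2 + 2*t (c(t) = 2*(1 + t) = 2 + 2*t)
G(g, S) = 7 + 5*S (G(g, S) = -2 + (5*S + 9) = -2 + (9 + 5*S) = 7 + 5*S)
H(L) = 1/(-13 + L) (H(L) = 1/(L + (7 + 5*(2 + 2*(-3)))) = 1/(L + (7 + 5*(2 - 6))) = 1/(L + (7 + 5*(-4))) = 1/(L + (7 - 20)) = 1/(L - 13) = 1/(-13 + L))
√(-1718 + H(-57)) = √(-1718 + 1/(-13 - 57)) = √(-1718 + 1/(-70)) = √(-1718 - 1/70) = √(-120261/70) = I*√8418270/70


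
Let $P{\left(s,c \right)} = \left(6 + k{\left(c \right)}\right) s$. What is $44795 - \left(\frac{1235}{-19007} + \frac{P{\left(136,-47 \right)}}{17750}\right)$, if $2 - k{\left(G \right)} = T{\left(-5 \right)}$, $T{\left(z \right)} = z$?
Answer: $\frac{7556333922812}{168687125} \approx 44795.0$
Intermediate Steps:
$k{\left(G \right)} = 7$ ($k{\left(G \right)} = 2 - -5 = 2 + 5 = 7$)
$P{\left(s,c \right)} = 13 s$ ($P{\left(s,c \right)} = \left(6 + 7\right) s = 13 s$)
$44795 - \left(\frac{1235}{-19007} + \frac{P{\left(136,-47 \right)}}{17750}\right) = 44795 - \left(\frac{1235}{-19007} + \frac{13 \cdot 136}{17750}\right) = 44795 - \left(1235 \left(- \frac{1}{19007}\right) + 1768 \cdot \frac{1}{17750}\right) = 44795 - \left(- \frac{1235}{19007} + \frac{884}{8875}\right) = 44795 - \frac{5841563}{168687125} = \frac{7556333922812}{168687125}$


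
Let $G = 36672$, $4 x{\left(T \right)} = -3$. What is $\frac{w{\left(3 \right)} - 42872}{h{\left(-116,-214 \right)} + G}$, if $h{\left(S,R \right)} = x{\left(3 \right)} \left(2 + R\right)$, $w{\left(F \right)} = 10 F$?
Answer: $- \frac{42842}{36831} \approx -1.1632$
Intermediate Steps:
$x{\left(T \right)} = - \frac{3}{4}$ ($x{\left(T \right)} = \frac{1}{4} \left(-3\right) = - \frac{3}{4}$)
$h{\left(S,R \right)} = - \frac{3}{2} - \frac{3 R}{4}$ ($h{\left(S,R \right)} = - \frac{3 \left(2 + R\right)}{4} = - \frac{3}{2} - \frac{3 R}{4}$)
$\frac{w{\left(3 \right)} - 42872}{h{\left(-116,-214 \right)} + G} = \frac{10 \cdot 3 - 42872}{\left(- \frac{3}{2} - - \frac{321}{2}\right) + 36672} = \frac{30 - 42872}{\left(- \frac{3}{2} + \frac{321}{2}\right) + 36672} = - \frac{42842}{159 + 36672} = - \frac{42842}{36831}$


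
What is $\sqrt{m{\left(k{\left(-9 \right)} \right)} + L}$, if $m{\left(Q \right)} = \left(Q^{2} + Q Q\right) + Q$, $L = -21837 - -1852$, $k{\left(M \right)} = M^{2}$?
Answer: $i \sqrt{6782} \approx 82.353 i$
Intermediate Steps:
$L = -19985$ ($L = -21837 + 1852 = -19985$)
$m{\left(Q \right)} = Q + 2 Q^{2}$ ($m{\left(Q \right)} = \left(Q^{2} + Q^{2}\right) + Q = 2 Q^{2} + Q = Q + 2 Q^{2}$)
$\sqrt{m{\left(k{\left(-9 \right)} \right)} + L} = \sqrt{\left(-9\right)^{2} \left(1 + 2 \left(-9\right)^{2}\right) - 19985} = \sqrt{81 \left(1 + 2 \cdot 81\right) - 19985} = \sqrt{81 \left(1 + 162\right) - 19985} = \sqrt{81 \cdot 163 - 19985} = \sqrt{13203 - 19985} = \sqrt{-6782} = i \sqrt{6782}$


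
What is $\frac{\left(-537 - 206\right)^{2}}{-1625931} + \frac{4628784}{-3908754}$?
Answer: $- \frac{537994840825}{353075794443} \approx -1.5237$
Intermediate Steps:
$\frac{\left(-537 - 206\right)^{2}}{-1625931} + \frac{4628784}{-3908754} = \left(-743\right)^{2} \left(- \frac{1}{1625931}\right) + 4628784 \left(- \frac{1}{3908754}\right) = 552049 \left(- \frac{1}{1625931}\right) - \frac{771464}{651459} = - \frac{552049}{1625931} - \frac{771464}{651459} = - \frac{537994840825}{353075794443}$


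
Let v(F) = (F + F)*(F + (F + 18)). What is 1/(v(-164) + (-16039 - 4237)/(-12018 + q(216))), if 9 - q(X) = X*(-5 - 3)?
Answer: 10281/1045392356 ≈ 9.8346e-6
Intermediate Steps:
q(X) = 9 + 8*X (q(X) = 9 - X*(-5 - 3) = 9 - X*(-8) = 9 - (-8)*X = 9 + 8*X)
v(F) = 2*F*(18 + 2*F) (v(F) = (2*F)*(F + (18 + F)) = (2*F)*(18 + 2*F) = 2*F*(18 + 2*F))
1/(v(-164) + (-16039 - 4237)/(-12018 + q(216))) = 1/(4*(-164)*(9 - 164) + (-16039 - 4237)/(-12018 + (9 + 8*216))) = 1/(4*(-164)*(-155) - 20276/(-12018 + (9 + 1728))) = 1/(101680 - 20276/(-12018 + 1737)) = 1/(101680 - 20276/(-10281)) = 1/(101680 - 20276*(-1/10281)) = 1/(101680 + 20276/10281) = 1/(1045392356/10281) = 10281/1045392356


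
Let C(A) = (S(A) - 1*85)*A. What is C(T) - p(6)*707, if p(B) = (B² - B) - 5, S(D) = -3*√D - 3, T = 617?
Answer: -71971 - 1851*√617 ≈ -1.1795e+5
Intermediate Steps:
S(D) = -3 - 3*√D
p(B) = -5 + B² - B
C(A) = A*(-88 - 3*√A) (C(A) = ((-3 - 3*√A) - 1*85)*A = ((-3 - 3*√A) - 85)*A = (-88 - 3*√A)*A = A*(-88 - 3*√A))
C(T) - p(6)*707 = -1*617*(88 + 3*√617) - (-5 + 6² - 1*6)*707 = (-54296 - 1851*√617) - (-5 + 36 - 6)*707 = (-54296 - 1851*√617) - 25*707 = (-54296 - 1851*√617) - 1*17675 = (-54296 - 1851*√617) - 17675 = -71971 - 1851*√617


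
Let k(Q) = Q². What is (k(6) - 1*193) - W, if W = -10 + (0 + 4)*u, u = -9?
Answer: -111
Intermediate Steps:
W = -46 (W = -10 + (0 + 4)*(-9) = -10 + 4*(-9) = -10 - 36 = -46)
(k(6) - 1*193) - W = (6² - 1*193) - 1*(-46) = (36 - 193) + 46 = -157 + 46 = -111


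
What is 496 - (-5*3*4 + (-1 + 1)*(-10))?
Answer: 556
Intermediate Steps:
496 - (-5*3*4 + (-1 + 1)*(-10)) = 496 - (-15*4 + 0*(-10)) = 496 - (-60 + 0) = 496 - 1*(-60) = 496 + 60 = 556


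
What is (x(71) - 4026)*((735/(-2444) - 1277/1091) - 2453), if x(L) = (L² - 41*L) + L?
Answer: 11943916690125/2666404 ≈ 4.4794e+6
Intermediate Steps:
x(L) = L² - 40*L
(x(71) - 4026)*((735/(-2444) - 1277/1091) - 2453) = (71*(-40 + 71) - 4026)*((735/(-2444) - 1277/1091) - 2453) = (71*31 - 4026)*((735*(-1/2444) - 1277*1/1091) - 2453) = (2201 - 4026)*((-735/2444 - 1277/1091) - 2453) = -1825*(-3922873/2666404 - 2453) = -1825*(-6544611885/2666404) = 11943916690125/2666404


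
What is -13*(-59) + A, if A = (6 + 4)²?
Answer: 867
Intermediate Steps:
A = 100 (A = 10² = 100)
-13*(-59) + A = -13*(-59) + 100 = 767 + 100 = 867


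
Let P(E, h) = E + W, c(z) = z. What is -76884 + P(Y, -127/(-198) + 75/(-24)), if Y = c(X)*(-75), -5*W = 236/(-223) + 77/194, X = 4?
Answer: -16695642427/216310 ≈ -77184.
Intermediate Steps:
W = 28613/216310 (W = -(236/(-223) + 77/194)/5 = -(236*(-1/223) + 77*(1/194))/5 = -(-236/223 + 77/194)/5 = -⅕*(-28613/43262) = 28613/216310 ≈ 0.13228)
Y = -300 (Y = 4*(-75) = -300)
P(E, h) = 28613/216310 + E (P(E, h) = E + 28613/216310 = 28613/216310 + E)
-76884 + P(Y, -127/(-198) + 75/(-24)) = -76884 + (28613/216310 - 300) = -76884 - 64864387/216310 = -16695642427/216310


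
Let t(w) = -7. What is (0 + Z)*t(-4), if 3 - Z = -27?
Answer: -210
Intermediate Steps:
Z = 30 (Z = 3 - 1*(-27) = 3 + 27 = 30)
(0 + Z)*t(-4) = (0 + 30)*(-7) = 30*(-7) = -210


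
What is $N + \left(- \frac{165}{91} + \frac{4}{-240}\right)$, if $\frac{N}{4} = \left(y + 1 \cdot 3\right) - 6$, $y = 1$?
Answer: $- \frac{53671}{5460} \approx -9.8298$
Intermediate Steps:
$N = -8$ ($N = 4 \left(\left(1 + 1 \cdot 3\right) - 6\right) = 4 \left(\left(1 + 3\right) - 6\right) = 4 \left(4 - 6\right) = 4 \left(-2\right) = -8$)
$N + \left(- \frac{165}{91} + \frac{4}{-240}\right) = -8 + \left(- \frac{165}{91} + \frac{4}{-240}\right) = -8 + \left(\left(-165\right) \frac{1}{91} + 4 \left(- \frac{1}{240}\right)\right) = -8 - \frac{9991}{5460} = - \frac{53671}{5460}$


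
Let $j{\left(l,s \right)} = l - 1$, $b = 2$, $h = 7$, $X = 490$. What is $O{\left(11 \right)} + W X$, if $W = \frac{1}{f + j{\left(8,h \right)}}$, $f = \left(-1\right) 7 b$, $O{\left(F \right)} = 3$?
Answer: $-67$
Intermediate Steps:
$j{\left(l,s \right)} = -1 + l$ ($j{\left(l,s \right)} = l - 1 = -1 + l$)
$f = -14$ ($f = \left(-1\right) 7 \cdot 2 = \left(-7\right) 2 = -14$)
$W = - \frac{1}{7}$ ($W = \frac{1}{-14 + \left(-1 + 8\right)} = \frac{1}{-14 + 7} = \frac{1}{-7} = - \frac{1}{7} \approx -0.14286$)
$O{\left(11 \right)} + W X = 3 - 70 = -67$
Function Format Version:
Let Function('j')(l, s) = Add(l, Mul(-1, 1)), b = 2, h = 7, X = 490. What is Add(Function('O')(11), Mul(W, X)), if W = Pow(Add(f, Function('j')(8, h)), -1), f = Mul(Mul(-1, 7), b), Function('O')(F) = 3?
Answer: -67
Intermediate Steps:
Function('j')(l, s) = Add(-1, l) (Function('j')(l, s) = Add(l, -1) = Add(-1, l))
f = -14 (f = Mul(Mul(-1, 7), 2) = Mul(-7, 2) = -14)
W = Rational(-1, 7) (W = Pow(Add(-14, Add(-1, 8)), -1) = Pow(Add(-14, 7), -1) = Pow(-7, -1) = Rational(-1, 7) ≈ -0.14286)
Add(Function('O')(11), Mul(W, X)) = Add(3, Mul(Rational(-1, 7), 490)) = Add(3, -70) = -67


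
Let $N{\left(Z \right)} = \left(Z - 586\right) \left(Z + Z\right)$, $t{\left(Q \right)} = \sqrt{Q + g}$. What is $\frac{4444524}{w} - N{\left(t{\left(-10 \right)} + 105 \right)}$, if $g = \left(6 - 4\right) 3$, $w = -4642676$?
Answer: $\frac{117247349911}{1160669} + 1504 i \approx 1.0102 \cdot 10^{5} + 1504.0 i$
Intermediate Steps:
$g = 6$ ($g = 2 \cdot 3 = 6$)
$t{\left(Q \right)} = \sqrt{6 + Q}$ ($t{\left(Q \right)} = \sqrt{Q + 6} = \sqrt{6 + Q}$)
$N{\left(Z \right)} = 2 Z \left(-586 + Z\right)$ ($N{\left(Z \right)} = \left(-586 + Z\right) 2 Z = 2 Z \left(-586 + Z\right)$)
$\frac{4444524}{w} - N{\left(t{\left(-10 \right)} + 105 \right)} = \frac{4444524}{-4642676} - 2 \left(\sqrt{6 - 10} + 105\right) \left(-586 + \left(\sqrt{6 - 10} + 105\right)\right) = 4444524 \left(- \frac{1}{4642676}\right) - 2 \left(\sqrt{-4} + 105\right) \left(-586 + \left(\sqrt{-4} + 105\right)\right) = - \frac{1111131}{1160669} - 2 \left(2 i + 105\right) \left(-586 + \left(2 i + 105\right)\right) = - \frac{1111131}{1160669} - 2 \left(105 + 2 i\right) \left(-586 + \left(105 + 2 i\right)\right) = - \frac{1111131}{1160669} - 2 \left(105 + 2 i\right) \left(-481 + 2 i\right) = - \frac{1111131}{1160669} - 2 \left(-481 + 2 i\right) \left(105 + 2 i\right)$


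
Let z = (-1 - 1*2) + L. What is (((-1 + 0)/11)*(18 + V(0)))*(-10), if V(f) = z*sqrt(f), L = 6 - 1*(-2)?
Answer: 180/11 ≈ 16.364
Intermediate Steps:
L = 8 (L = 6 + 2 = 8)
z = 5 (z = (-1 - 1*2) + 8 = (-1 - 2) + 8 = -3 + 8 = 5)
V(f) = 5*sqrt(f)
(((-1 + 0)/11)*(18 + V(0)))*(-10) = (((-1 + 0)/11)*(18 + 5*sqrt(0)))*(-10) = ((-1*1/11)*(18 + 5*0))*(-10) = -(18 + 0)/11*(-10) = -1/11*18*(-10) = -18/11*(-10) = 180/11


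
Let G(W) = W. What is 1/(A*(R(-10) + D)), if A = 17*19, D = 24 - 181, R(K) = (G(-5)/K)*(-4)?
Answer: -1/51357 ≈ -1.9472e-5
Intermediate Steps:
R(K) = 20/K (R(K) = -5/K*(-4) = 20/K)
D = -157
A = 323
1/(A*(R(-10) + D)) = 1/(323*(20/(-10) - 157)) = 1/(323*(20*(-⅒) - 157)) = 1/(323*(-2 - 157)) = 1/(323*(-159)) = 1/(-51357) = -1/51357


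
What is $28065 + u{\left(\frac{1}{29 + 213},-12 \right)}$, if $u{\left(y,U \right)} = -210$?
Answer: $27855$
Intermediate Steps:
$28065 + u{\left(\frac{1}{29 + 213},-12 \right)} = 28065 - 210 = 27855$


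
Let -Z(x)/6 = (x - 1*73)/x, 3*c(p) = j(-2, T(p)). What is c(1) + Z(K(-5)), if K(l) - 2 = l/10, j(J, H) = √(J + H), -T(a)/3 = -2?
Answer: 860/3 ≈ 286.67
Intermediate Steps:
T(a) = 6 (T(a) = -3*(-2) = 6)
j(J, H) = √(H + J)
c(p) = ⅔ (c(p) = √(6 - 2)/3 = √4/3 = (⅓)*2 = ⅔)
K(l) = 2 + l/10
Z(x) = -6*(-73 + x)/x (Z(x) = -6*(x - 1*73)/x = -6*(x - 73)/x = -6*(-73 + x)/x)
c(1) + Z(K(-5)) = ⅔ + (-6 + 438/(2 + (⅒)*(-5))) = ⅔ + (-6 + 438/(2 - ½)) = ⅔ + (-6 + 438/(3/2)) = ⅔ + (-6 + 438*(⅔)) = ⅔ + (-6 + 292) = ⅔ + 286 = 860/3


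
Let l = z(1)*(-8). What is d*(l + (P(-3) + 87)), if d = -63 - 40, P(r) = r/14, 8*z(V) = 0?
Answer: -125145/14 ≈ -8938.9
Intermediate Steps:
z(V) = 0 (z(V) = (⅛)*0 = 0)
P(r) = r/14 (P(r) = r*(1/14) = r/14)
l = 0 (l = 0*(-8) = 0)
d = -103
d*(l + (P(-3) + 87)) = -103*(0 + ((1/14)*(-3) + 87)) = -103*(0 + (-3/14 + 87)) = -103*(0 + 1215/14) = -103*1215/14 = -125145/14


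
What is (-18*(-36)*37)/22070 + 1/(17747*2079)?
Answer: 442309414879/407147503455 ≈ 1.0864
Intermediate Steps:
(-18*(-36)*37)/22070 + 1/(17747*2079) = (648*37)*(1/22070) + (1/17747)*(1/2079) = 23976*(1/22070) + 1/36896013 = 11988/11035 + 1/36896013 = 442309414879/407147503455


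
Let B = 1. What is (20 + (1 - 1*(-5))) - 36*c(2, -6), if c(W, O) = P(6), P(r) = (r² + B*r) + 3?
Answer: -1594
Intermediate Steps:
P(r) = 3 + r + r² (P(r) = (r² + 1*r) + 3 = (r² + r) + 3 = (r + r²) + 3 = 3 + r + r²)
c(W, O) = 45 (c(W, O) = 3 + 6 + 6² = 3 + 6 + 36 = 45)
(20 + (1 - 1*(-5))) - 36*c(2, -6) = (20 + (1 - 1*(-5))) - 36*45 = (20 + (1 + 5)) - 1620 = (20 + 6) - 1620 = 26 - 1620 = -1594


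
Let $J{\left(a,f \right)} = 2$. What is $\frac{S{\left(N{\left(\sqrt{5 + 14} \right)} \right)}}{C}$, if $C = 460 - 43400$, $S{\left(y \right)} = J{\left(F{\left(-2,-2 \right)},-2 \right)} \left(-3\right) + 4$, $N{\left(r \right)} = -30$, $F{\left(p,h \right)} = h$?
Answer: $\frac{1}{21470} \approx 4.6577 \cdot 10^{-5}$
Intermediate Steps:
$S{\left(y \right)} = -2$ ($S{\left(y \right)} = 2 \left(-3\right) + 4 = -6 + 4 = -2$)
$C = -42940$ ($C = 460 - 43400 = -42940$)
$\frac{S{\left(N{\left(\sqrt{5 + 14} \right)} \right)}}{C} = - \frac{2}{-42940} = \left(-2\right) \left(- \frac{1}{42940}\right) = \frac{1}{21470}$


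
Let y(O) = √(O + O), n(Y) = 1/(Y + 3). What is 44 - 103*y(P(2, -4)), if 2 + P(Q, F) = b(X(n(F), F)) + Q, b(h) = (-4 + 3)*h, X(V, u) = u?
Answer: 44 - 206*√2 ≈ -247.33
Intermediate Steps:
n(Y) = 1/(3 + Y)
b(h) = -h
P(Q, F) = -2 + Q - F (P(Q, F) = -2 + (-F + Q) = -2 + (Q - F) = -2 + Q - F)
y(O) = √2*√O (y(O) = √(2*O) = √2*√O)
44 - 103*y(P(2, -4)) = 44 - 103*√2*√(-2 + 2 - 1*(-4)) = 44 - 103*√2*√(-2 + 2 + 4) = 44 - 103*√2*√4 = 44 - 103*√2*2 = 44 - 206*√2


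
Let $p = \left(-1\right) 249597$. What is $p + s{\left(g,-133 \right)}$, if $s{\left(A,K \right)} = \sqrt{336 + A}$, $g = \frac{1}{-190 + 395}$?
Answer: $-249597 + \frac{\sqrt{14120605}}{205} \approx -2.4958 \cdot 10^{5}$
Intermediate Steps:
$g = \frac{1}{205} \approx 0.0048781$
$p = -249597$
$p + s{\left(g,-133 \right)} = -249597 + \sqrt{336 + \frac{1}{205}} = -249597 + \sqrt{\frac{68881}{205}} = -249597 + \frac{\sqrt{14120605}}{205}$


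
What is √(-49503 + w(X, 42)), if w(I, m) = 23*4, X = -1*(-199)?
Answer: I*√49411 ≈ 222.29*I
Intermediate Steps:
X = 199
w(I, m) = 92
√(-49503 + w(X, 42)) = √(-49503 + 92) = √(-49411) = I*√49411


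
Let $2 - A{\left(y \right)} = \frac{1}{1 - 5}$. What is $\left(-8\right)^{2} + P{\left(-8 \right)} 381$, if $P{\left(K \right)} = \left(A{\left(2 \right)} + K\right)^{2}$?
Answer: $\frac{202573}{16} \approx 12661.0$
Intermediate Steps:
$A{\left(y \right)} = \frac{9}{4}$ ($A{\left(y \right)} = 2 - \frac{1}{1 - 5} = 2 - \frac{1}{-4} = 2 - - \frac{1}{4} = 2 + \frac{1}{4} = \frac{9}{4}$)
$P{\left(K \right)} = \left(\frac{9}{4} + K\right)^{2}$
$\left(-8\right)^{2} + P{\left(-8 \right)} 381 = \left(-8\right)^{2} + \frac{\left(9 + 4 \left(-8\right)\right)^{2}}{16} \cdot 381 = 64 + \frac{\left(9 - 32\right)^{2}}{16} \cdot 381 = 64 + \frac{\left(-23\right)^{2}}{16} \cdot 381 = 64 + \frac{1}{16} \cdot 529 \cdot 381 = 64 + \frac{529}{16} \cdot 381 = 64 + \frac{201549}{16} = \frac{202573}{16}$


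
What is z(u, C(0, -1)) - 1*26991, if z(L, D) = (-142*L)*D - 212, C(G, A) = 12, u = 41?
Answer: -97067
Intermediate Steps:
z(L, D) = -212 - 142*D*L (z(L, D) = -142*D*L - 212 = -212 - 142*D*L)
z(u, C(0, -1)) - 1*26991 = (-212 - 142*12*41) - 1*26991 = (-212 - 69864) - 26991 = -70076 - 26991 = -97067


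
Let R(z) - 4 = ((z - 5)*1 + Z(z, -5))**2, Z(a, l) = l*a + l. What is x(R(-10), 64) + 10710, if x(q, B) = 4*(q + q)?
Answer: 17942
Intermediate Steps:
Z(a, l) = l + a*l (Z(a, l) = a*l + l = l + a*l)
R(z) = 4 + (-10 - 4*z)**2 (R(z) = 4 + ((z - 5)*1 - 5*(1 + z))**2 = 4 + ((-5 + z)*1 + (-5 - 5*z))**2 = 4 + ((-5 + z) + (-5 - 5*z))**2 = 4 + (-10 - 4*z)**2)
x(q, B) = 8*q (x(q, B) = 4*(2*q) = 8*q)
x(R(-10), 64) + 10710 = 8*(4 + 4*(5 + 2*(-10))**2) + 10710 = 8*(4 + 4*(5 - 20)**2) + 10710 = 8*(4 + 4*(-15)**2) + 10710 = 8*(4 + 4*225) + 10710 = 8*(4 + 900) + 10710 = 8*904 + 10710 = 7232 + 10710 = 17942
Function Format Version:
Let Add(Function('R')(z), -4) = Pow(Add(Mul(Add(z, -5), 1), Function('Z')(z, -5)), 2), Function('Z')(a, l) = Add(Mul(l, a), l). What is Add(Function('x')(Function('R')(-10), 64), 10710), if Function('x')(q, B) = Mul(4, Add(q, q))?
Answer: 17942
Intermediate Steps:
Function('Z')(a, l) = Add(l, Mul(a, l)) (Function('Z')(a, l) = Add(Mul(a, l), l) = Add(l, Mul(a, l)))
Function('R')(z) = Add(4, Pow(Add(-10, Mul(-4, z)), 2)) (Function('R')(z) = Add(4, Pow(Add(Mul(Add(z, -5), 1), Mul(-5, Add(1, z))), 2)) = Add(4, Pow(Add(Mul(Add(-5, z), 1), Add(-5, Mul(-5, z))), 2)) = Add(4, Pow(Add(Add(-5, z), Add(-5, Mul(-5, z))), 2)) = Add(4, Pow(Add(-10, Mul(-4, z)), 2)))
Function('x')(q, B) = Mul(8, q) (Function('x')(q, B) = Mul(4, Mul(2, q)) = Mul(8, q))
Add(Function('x')(Function('R')(-10), 64), 10710) = Add(Mul(8, Add(4, Mul(4, Pow(Add(5, Mul(2, -10)), 2)))), 10710) = Add(Mul(8, Add(4, Mul(4, Pow(Add(5, -20), 2)))), 10710) = Add(Mul(8, Add(4, Mul(4, Pow(-15, 2)))), 10710) = Add(Mul(8, Add(4, Mul(4, 225))), 10710) = Add(Mul(8, Add(4, 900)), 10710) = Add(Mul(8, 904), 10710) = Add(7232, 10710) = 17942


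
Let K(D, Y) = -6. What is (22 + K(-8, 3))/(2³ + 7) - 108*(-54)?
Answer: 87496/15 ≈ 5833.1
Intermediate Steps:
(22 + K(-8, 3))/(2³ + 7) - 108*(-54) = (22 - 6)/(2³ + 7) - 108*(-54) = 16/(8 + 7) + 5832 = 16/15 + 5832 = 87496/15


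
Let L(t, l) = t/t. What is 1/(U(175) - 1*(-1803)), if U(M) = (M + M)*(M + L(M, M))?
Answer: 1/63403 ≈ 1.5772e-5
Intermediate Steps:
L(t, l) = 1
U(M) = 2*M*(1 + M) (U(M) = (M + M)*(M + 1) = (2*M)*(1 + M) = 2*M*(1 + M))
1/(U(175) - 1*(-1803)) = 1/(2*175*(1 + 175) - 1*(-1803)) = 1/(2*175*176 + 1803) = 1/(61600 + 1803) = 1/63403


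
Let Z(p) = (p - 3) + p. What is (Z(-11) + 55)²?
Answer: 900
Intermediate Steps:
Z(p) = -3 + 2*p (Z(p) = (-3 + p) + p = -3 + 2*p)
(Z(-11) + 55)² = ((-3 + 2*(-11)) + 55)² = ((-3 - 22) + 55)² = (-25 + 55)² = 30² = 900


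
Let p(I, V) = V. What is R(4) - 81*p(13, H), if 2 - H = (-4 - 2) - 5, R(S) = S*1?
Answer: -1049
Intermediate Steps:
R(S) = S
H = 13 (H = 2 - ((-4 - 2) - 5) = 2 - (-6 - 5) = 2 - 1*(-11) = 2 + 11 = 13)
R(4) - 81*p(13, H) = 4 - 81*13 = 4 - 1053 = -1049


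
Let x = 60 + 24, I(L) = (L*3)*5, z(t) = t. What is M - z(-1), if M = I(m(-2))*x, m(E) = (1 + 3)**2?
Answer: 20161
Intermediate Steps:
m(E) = 16 (m(E) = 4**2 = 16)
I(L) = 15*L (I(L) = (3*L)*5 = 15*L)
x = 84
M = 20160 (M = (15*16)*84 = 240*84 = 20160)
M - z(-1) = 20160 - 1*(-1) = 20160 + 1 = 20161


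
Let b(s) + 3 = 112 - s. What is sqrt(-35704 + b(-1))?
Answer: 37*I*sqrt(26) ≈ 188.66*I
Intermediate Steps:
b(s) = 109 - s (b(s) = -3 + (112 - s) = 109 - s)
sqrt(-35704 + b(-1)) = sqrt(-35704 + (109 - 1*(-1))) = sqrt(-35704 + (109 + 1)) = sqrt(-35704 + 110) = sqrt(-35594) = 37*I*sqrt(26)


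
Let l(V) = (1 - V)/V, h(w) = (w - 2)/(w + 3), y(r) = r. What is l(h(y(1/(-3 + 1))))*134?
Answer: -268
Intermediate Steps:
h(w) = (-2 + w)/(3 + w)
l(V) = (1 - V)/V
l(h(y(1/(-3 + 1))))*134 = ((1 - (-2 + 1/(-3 + 1))/(3 + 1/(-3 + 1)))/(((-2 + 1/(-3 + 1))/(3 + 1/(-3 + 1)))))*134 = ((1 - (-2 + 1/(-2))/(3 + 1/(-2)))/(((-2 + 1/(-2))/(3 + 1/(-2)))))*134 = ((1 - (-2 - ½)/(3 - ½))/(((-2 - ½)/(3 - ½))))*134 = ((1 - (-5)/(5/2*2))/((-5/2/(5/2))))*134 = ((1 - 2*(-5)/(5*2))/(((⅖)*(-5/2))))*134 = ((1 - 1*(-1))/(-1))*134 = -(1 + 1)*134 = -1*2*134 = -2*134 = -268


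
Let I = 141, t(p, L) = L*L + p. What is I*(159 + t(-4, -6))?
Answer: 26931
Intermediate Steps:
t(p, L) = p + L² (t(p, L) = L² + p = p + L²)
I*(159 + t(-4, -6)) = 141*(159 + (-4 + (-6)²)) = 141*(159 + (-4 + 36)) = 141*(159 + 32) = 141*191 = 26931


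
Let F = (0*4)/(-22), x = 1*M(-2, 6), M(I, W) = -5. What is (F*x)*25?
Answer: 0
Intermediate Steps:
x = -5 (x = 1*(-5) = -5)
F = 0 (F = 0*(-1/22) = 0)
(F*x)*25 = (0*(-5))*25 = 0*25 = 0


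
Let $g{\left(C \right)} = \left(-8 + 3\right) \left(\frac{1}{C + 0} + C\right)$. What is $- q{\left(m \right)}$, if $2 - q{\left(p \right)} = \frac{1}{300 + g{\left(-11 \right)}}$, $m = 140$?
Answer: $- \frac{7809}{3910} \approx -1.9972$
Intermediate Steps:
$g{\left(C \right)} = - 5 C - \frac{5}{C}$ ($g{\left(C \right)} = - 5 \left(\frac{1}{C} + C\right) = - 5 \left(C + \frac{1}{C}\right) = - 5 C - \frac{5}{C}$)
$q{\left(p \right)} = \frac{7809}{3910}$ ($q{\left(p \right)} = 2 - \frac{1}{300 - \left(-55 + \frac{5}{-11}\right)} = 2 - \frac{1}{300 + \left(55 - - \frac{5}{11}\right)} = 2 - \frac{1}{300 + \left(55 + \frac{5}{11}\right)} = 2 - \frac{1}{300 + \frac{610}{11}} = 2 - \frac{1}{\frac{3910}{11}} = 2 - \frac{11}{3910} = \frac{7809}{3910}$)
$- q{\left(m \right)} = \left(-1\right) \frac{7809}{3910} = - \frac{7809}{3910}$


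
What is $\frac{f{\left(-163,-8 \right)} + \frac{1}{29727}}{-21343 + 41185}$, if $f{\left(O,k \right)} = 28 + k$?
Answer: $\frac{594541}{589843134} \approx 0.001008$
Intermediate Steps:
$\frac{f{\left(-163,-8 \right)} + \frac{1}{29727}}{-21343 + 41185} = \frac{\left(28 - 8\right) + \frac{1}{29727}}{-21343 + 41185} = \frac{20 + \frac{1}{29727}}{19842} = \frac{594541}{29727} \cdot \frac{1}{19842} = \frac{594541}{589843134}$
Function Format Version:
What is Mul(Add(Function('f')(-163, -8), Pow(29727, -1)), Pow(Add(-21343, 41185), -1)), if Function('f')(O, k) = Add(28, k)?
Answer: Rational(594541, 589843134) ≈ 0.0010080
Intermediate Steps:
Mul(Add(Function('f')(-163, -8), Pow(29727, -1)), Pow(Add(-21343, 41185), -1)) = Mul(Add(Add(28, -8), Pow(29727, -1)), Pow(Add(-21343, 41185), -1)) = Mul(Add(20, Rational(1, 29727)), Pow(19842, -1)) = Mul(Rational(594541, 29727), Rational(1, 19842)) = Rational(594541, 589843134)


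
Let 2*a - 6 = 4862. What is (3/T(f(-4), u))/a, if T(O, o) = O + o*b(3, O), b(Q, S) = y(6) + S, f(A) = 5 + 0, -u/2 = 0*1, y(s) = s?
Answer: 3/12170 ≈ 0.00024651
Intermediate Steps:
u = 0 (u = -0 = -2*0 = 0)
f(A) = 5
b(Q, S) = 6 + S
T(O, o) = O + o*(6 + O)
a = 2434 (a = 3 + (1/2)*4862 = 3 + 2431 = 2434)
(3/T(f(-4), u))/a = (3/(5 + 0*(6 + 5)))/2434 = (3/(5 + 0*11))*(1/2434) = (3/(5 + 0))*(1/2434) = (3/5)*(1/2434) = 3/12170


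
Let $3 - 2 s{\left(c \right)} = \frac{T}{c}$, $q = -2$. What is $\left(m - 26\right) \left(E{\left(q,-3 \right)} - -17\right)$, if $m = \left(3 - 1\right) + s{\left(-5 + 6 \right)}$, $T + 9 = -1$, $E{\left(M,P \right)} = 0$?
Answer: $- \frac{595}{2} \approx -297.5$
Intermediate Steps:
$T = -10$ ($T = -9 - 1 = -10$)
$s{\left(c \right)} = \frac{3}{2} + \frac{5}{c}$ ($s{\left(c \right)} = \frac{3}{2} - \frac{\left(-10\right) \frac{1}{c}}{2} = \frac{3}{2} + \frac{5}{c}$)
$m = \frac{17}{2}$ ($m = \left(3 - 1\right) + \left(\frac{3}{2} + \frac{5}{-5 + 6}\right) = 2 + \left(\frac{3}{2} + \frac{5}{1}\right) = 2 + \left(\frac{3}{2} + 5 \cdot 1\right) = 2 + \left(\frac{3}{2} + 5\right) = 2 + \frac{13}{2} = \frac{17}{2} \approx 8.5$)
$\left(m - 26\right) \left(E{\left(q,-3 \right)} - -17\right) = \left(\frac{17}{2} - 26\right) \left(0 - -17\right) = - \frac{35 \left(0 + 17\right)}{2} = \left(- \frac{35}{2}\right) 17 = - \frac{595}{2}$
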